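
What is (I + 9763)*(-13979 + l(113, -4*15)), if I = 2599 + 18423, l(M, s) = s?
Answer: -432190615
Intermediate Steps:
I = 21022
(I + 9763)*(-13979 + l(113, -4*15)) = (21022 + 9763)*(-13979 - 4*15) = 30785*(-13979 - 60) = 30785*(-14039) = -432190615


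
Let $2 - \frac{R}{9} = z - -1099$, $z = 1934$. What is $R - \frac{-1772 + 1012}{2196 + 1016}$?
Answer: $- \frac{21904847}{803} \approx -27279.0$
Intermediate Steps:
$R = -27279$ ($R = 18 - 9 \left(1934 - -1099\right) = 18 - 9 \left(1934 + 1099\right) = 18 - 27297 = -27279$)
$R - \frac{-1772 + 1012}{2196 + 1016} = -27279 - \frac{-1772 + 1012}{2196 + 1016} = -27279 - - \frac{760}{3212} = -27279 - \left(-760\right) \frac{1}{3212} = -27279 - - \frac{190}{803} = -27279 + \frac{190}{803} = - \frac{21904847}{803}$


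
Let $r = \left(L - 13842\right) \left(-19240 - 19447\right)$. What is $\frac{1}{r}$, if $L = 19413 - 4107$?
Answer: $- \frac{1}{56637768} \approx -1.7656 \cdot 10^{-8}$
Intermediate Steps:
$L = 15306$
$r = -56637768$ ($r = \left(15306 - 13842\right) \left(-19240 - 19447\right) = 1464 \left(-38687\right) = -56637768$)
$\frac{1}{r} = \frac{1}{-56637768} = - \frac{1}{56637768}$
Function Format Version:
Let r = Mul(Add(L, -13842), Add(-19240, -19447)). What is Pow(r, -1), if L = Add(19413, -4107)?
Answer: Rational(-1, 56637768) ≈ -1.7656e-8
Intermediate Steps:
L = 15306
r = -56637768 (r = Mul(Add(15306, -13842), Add(-19240, -19447)) = Mul(1464, -38687) = -56637768)
Pow(r, -1) = Pow(-56637768, -1) = Rational(-1, 56637768)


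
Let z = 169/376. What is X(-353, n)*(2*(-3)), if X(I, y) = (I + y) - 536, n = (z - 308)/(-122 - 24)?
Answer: 146060715/27448 ≈ 5321.4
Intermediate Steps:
z = 169/376 (z = 169*(1/376) = 169/376 ≈ 0.44947)
n = 115639/54896 (n = (169/376 - 308)/(-122 - 24) = -115639/376/(-146) = -115639/376*(-1/146) = 115639/54896 ≈ 2.1065)
X(I, y) = -536 + I + y
X(-353, n)*(2*(-3)) = (-536 - 353 + 115639/54896)*(2*(-3)) = -48686905/54896*(-6) = 146060715/27448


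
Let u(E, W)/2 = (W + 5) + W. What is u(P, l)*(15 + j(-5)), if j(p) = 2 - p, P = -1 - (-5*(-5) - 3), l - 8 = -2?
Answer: 748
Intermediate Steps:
l = 6 (l = 8 - 2 = 6)
P = -23 (P = -1 - (25 - 3) = -1 - 1*22 = -1 - 22 = -23)
u(E, W) = 10 + 4*W (u(E, W) = 2*((W + 5) + W) = 2*((5 + W) + W) = 2*(5 + 2*W) = 10 + 4*W)
u(P, l)*(15 + j(-5)) = (10 + 4*6)*(15 + (2 - 1*(-5))) = (10 + 24)*(15 + (2 + 5)) = 34*(15 + 7) = 34*22 = 748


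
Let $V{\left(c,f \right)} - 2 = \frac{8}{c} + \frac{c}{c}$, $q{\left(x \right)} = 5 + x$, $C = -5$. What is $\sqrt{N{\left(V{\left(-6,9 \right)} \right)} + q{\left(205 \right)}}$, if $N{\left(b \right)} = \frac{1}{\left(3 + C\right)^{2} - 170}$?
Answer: $\frac{\sqrt{5786594}}{166} \approx 14.491$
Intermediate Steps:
$V{\left(c,f \right)} = 3 + \frac{8}{c}$ ($V{\left(c,f \right)} = 2 + \left(\frac{8}{c} + \frac{c}{c}\right) = 2 + \left(\frac{8}{c} + 1\right) = 2 + \left(1 + \frac{8}{c}\right) = 3 + \frac{8}{c}$)
$N{\left(b \right)} = - \frac{1}{166}$ ($N{\left(b \right)} = \frac{1}{\left(3 - 5\right)^{2} - 170} = \frac{1}{\left(-2\right)^{2} - 170} = \frac{1}{4 - 170} = \frac{1}{-166} = - \frac{1}{166}$)
$\sqrt{N{\left(V{\left(-6,9 \right)} \right)} + q{\left(205 \right)}} = \sqrt{- \frac{1}{166} + \left(5 + 205\right)} = \sqrt{- \frac{1}{166} + 210} = \sqrt{\frac{34859}{166}} = \frac{\sqrt{5786594}}{166}$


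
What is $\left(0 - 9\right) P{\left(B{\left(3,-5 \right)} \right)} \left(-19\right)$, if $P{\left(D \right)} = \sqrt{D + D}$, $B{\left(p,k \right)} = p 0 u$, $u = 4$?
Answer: $0$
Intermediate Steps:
$B{\left(p,k \right)} = 0$ ($B{\left(p,k \right)} = p 0 \cdot 4 = 0 \cdot 4 = 0$)
$P{\left(D \right)} = \sqrt{2} \sqrt{D}$ ($P{\left(D \right)} = \sqrt{2 D} = \sqrt{2} \sqrt{D}$)
$\left(0 - 9\right) P{\left(B{\left(3,-5 \right)} \right)} \left(-19\right) = \left(0 - 9\right) \sqrt{2} \sqrt{0} \left(-19\right) = - 9 \sqrt{2} \cdot 0 \left(-19\right) = \left(-9\right) 0 \left(-19\right) = 0 \left(-19\right) = 0$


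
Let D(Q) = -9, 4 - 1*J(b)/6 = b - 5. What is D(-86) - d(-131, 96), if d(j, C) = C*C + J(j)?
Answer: -10065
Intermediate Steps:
J(b) = 54 - 6*b (J(b) = 24 - 6*(b - 5) = 24 - 6*(-5 + b) = 24 + (30 - 6*b) = 54 - 6*b)
d(j, C) = 54 + C**2 - 6*j (d(j, C) = C*C + (54 - 6*j) = C**2 + (54 - 6*j) = 54 + C**2 - 6*j)
D(-86) - d(-131, 96) = -9 - (54 + 96**2 - 6*(-131)) = -9 - (54 + 9216 + 786) = -9 - 1*10056 = -9 - 10056 = -10065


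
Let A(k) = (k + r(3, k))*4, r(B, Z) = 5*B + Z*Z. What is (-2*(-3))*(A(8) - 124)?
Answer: 1344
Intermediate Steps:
r(B, Z) = Z² + 5*B (r(B, Z) = 5*B + Z² = Z² + 5*B)
A(k) = 60 + 4*k + 4*k² (A(k) = (k + (k² + 5*3))*4 = (k + (k² + 15))*4 = (k + (15 + k²))*4 = (15 + k + k²)*4 = 60 + 4*k + 4*k²)
(-2*(-3))*(A(8) - 124) = (-2*(-3))*((60 + 4*8 + 4*8²) - 124) = 6*((60 + 32 + 4*64) - 124) = 6*((60 + 32 + 256) - 124) = 6*(348 - 124) = 6*224 = 1344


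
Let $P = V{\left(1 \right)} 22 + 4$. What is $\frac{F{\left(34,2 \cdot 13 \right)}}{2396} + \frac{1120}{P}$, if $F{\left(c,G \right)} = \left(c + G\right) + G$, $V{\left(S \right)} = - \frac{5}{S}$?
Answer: $- \frac{668601}{63494} \approx -10.53$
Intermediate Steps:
$P = -106$ ($P = - \frac{5}{1} \cdot 22 + 4 = \left(-5\right) 1 \cdot 22 + 4 = \left(-5\right) 22 + 4 = -110 + 4 = -106$)
$F{\left(c,G \right)} = c + 2 G$ ($F{\left(c,G \right)} = \left(G + c\right) + G = c + 2 G$)
$\frac{F{\left(34,2 \cdot 13 \right)}}{2396} + \frac{1120}{P} = \frac{34 + 2 \cdot 2 \cdot 13}{2396} + \frac{1120}{-106} = \left(34 + 2 \cdot 26\right) \frac{1}{2396} + 1120 \left(- \frac{1}{106}\right) = \left(34 + 52\right) \frac{1}{2396} - \frac{560}{53} = 86 \cdot \frac{1}{2396} - \frac{560}{53} = \frac{43}{1198} - \frac{560}{53} = - \frac{668601}{63494}$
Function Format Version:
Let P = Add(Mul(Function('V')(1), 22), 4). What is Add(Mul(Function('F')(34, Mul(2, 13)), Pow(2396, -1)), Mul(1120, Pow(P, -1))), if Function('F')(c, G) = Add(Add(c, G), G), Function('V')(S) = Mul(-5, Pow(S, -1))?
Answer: Rational(-668601, 63494) ≈ -10.530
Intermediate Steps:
P = -106 (P = Add(Mul(Mul(-5, Pow(1, -1)), 22), 4) = Add(Mul(Mul(-5, 1), 22), 4) = Add(Mul(-5, 22), 4) = Add(-110, 4) = -106)
Function('F')(c, G) = Add(c, Mul(2, G)) (Function('F')(c, G) = Add(Add(G, c), G) = Add(c, Mul(2, G)))
Add(Mul(Function('F')(34, Mul(2, 13)), Pow(2396, -1)), Mul(1120, Pow(P, -1))) = Add(Mul(Add(34, Mul(2, Mul(2, 13))), Pow(2396, -1)), Mul(1120, Pow(-106, -1))) = Add(Mul(Add(34, Mul(2, 26)), Rational(1, 2396)), Mul(1120, Rational(-1, 106))) = Add(Mul(Add(34, 52), Rational(1, 2396)), Rational(-560, 53)) = Add(Mul(86, Rational(1, 2396)), Rational(-560, 53)) = Add(Rational(43, 1198), Rational(-560, 53)) = Rational(-668601, 63494)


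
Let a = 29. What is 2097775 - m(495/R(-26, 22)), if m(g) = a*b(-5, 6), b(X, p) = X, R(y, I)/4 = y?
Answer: 2097920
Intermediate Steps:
R(y, I) = 4*y
m(g) = -145 (m(g) = 29*(-5) = -145)
2097775 - m(495/R(-26, 22)) = 2097775 - 1*(-145) = 2097775 + 145 = 2097920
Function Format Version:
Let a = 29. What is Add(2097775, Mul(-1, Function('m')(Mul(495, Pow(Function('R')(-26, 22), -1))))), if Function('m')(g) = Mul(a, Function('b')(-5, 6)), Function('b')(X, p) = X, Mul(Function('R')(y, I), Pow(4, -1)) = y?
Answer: 2097920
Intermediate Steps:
Function('R')(y, I) = Mul(4, y)
Function('m')(g) = -145 (Function('m')(g) = Mul(29, -5) = -145)
Add(2097775, Mul(-1, Function('m')(Mul(495, Pow(Function('R')(-26, 22), -1))))) = Add(2097775, Mul(-1, -145)) = Add(2097775, 145) = 2097920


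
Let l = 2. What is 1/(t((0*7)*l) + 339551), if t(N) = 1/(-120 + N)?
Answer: 120/40746119 ≈ 2.9451e-6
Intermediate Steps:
1/(t((0*7)*l) + 339551) = 1/(1/(-120 + (0*7)*2) + 339551) = 1/(1/(-120 + 0*2) + 339551) = 1/(1/(-120 + 0) + 339551) = 1/(1/(-120) + 339551) = 1/(-1/120 + 339551) = 1/(40746119/120) = 120/40746119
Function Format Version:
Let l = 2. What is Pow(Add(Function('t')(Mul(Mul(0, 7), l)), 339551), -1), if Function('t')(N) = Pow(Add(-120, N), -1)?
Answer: Rational(120, 40746119) ≈ 2.9451e-6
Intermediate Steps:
Pow(Add(Function('t')(Mul(Mul(0, 7), l)), 339551), -1) = Pow(Add(Pow(Add(-120, Mul(Mul(0, 7), 2)), -1), 339551), -1) = Pow(Add(Pow(Add(-120, Mul(0, 2)), -1), 339551), -1) = Pow(Add(Pow(Add(-120, 0), -1), 339551), -1) = Pow(Add(Pow(-120, -1), 339551), -1) = Pow(Add(Rational(-1, 120), 339551), -1) = Pow(Rational(40746119, 120), -1) = Rational(120, 40746119)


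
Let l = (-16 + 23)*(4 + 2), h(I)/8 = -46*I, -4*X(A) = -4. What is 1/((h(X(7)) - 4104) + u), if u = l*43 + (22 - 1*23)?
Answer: -1/2667 ≈ -0.00037495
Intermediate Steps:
X(A) = 1 (X(A) = -¼*(-4) = 1)
h(I) = -368*I (h(I) = 8*(-46*I) = -368*I)
l = 42 (l = 7*6 = 42)
u = 1805 (u = 42*43 + (22 - 1*23) = 1806 + (22 - 23) = 1806 - 1 = 1805)
1/((h(X(7)) - 4104) + u) = 1/((-368*1 - 4104) + 1805) = 1/((-368 - 4104) + 1805) = 1/(-4472 + 1805) = 1/(-2667) = -1/2667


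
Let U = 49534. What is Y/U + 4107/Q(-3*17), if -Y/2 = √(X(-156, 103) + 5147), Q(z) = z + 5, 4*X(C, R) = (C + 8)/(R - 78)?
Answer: -4107/46 - √128638/123835 ≈ -89.286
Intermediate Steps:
X(C, R) = (8 + C)/(4*(-78 + R)) (X(C, R) = ((C + 8)/(R - 78))/4 = ((8 + C)/(-78 + R))/4 = (8 + C)/(4*(-78 + R)))
Q(z) = 5 + z
Y = -2*√128638/5 (Y = -2*√((8 - 156)/(4*(-78 + 103)) + 5147) = -2*√((¼)*(-148)/25 + 5147) = -2*√((¼)*(1/25)*(-148) + 5147) = -2*√(-37/25 + 5147) = -2*√128638/5 ≈ -143.46)
Y/U + 4107/Q(-3*17) = -2*√128638/5/49534 + 4107/(5 - 3*17) = -2*√128638/5*(1/49534) + 4107/(5 - 51) = -√128638/123835 + 4107/(-46) = -√128638/123835 + 4107*(-1/46) = -√128638/123835 - 4107/46 = -4107/46 - √128638/123835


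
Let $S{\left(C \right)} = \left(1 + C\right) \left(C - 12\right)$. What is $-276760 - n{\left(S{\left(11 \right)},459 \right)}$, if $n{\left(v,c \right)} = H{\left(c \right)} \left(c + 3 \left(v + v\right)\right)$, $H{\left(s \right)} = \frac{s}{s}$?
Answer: $-277147$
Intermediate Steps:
$H{\left(s \right)} = 1$
$S{\left(C \right)} = \left(1 + C\right) \left(-12 + C\right)$
$n{\left(v,c \right)} = c + 6 v$ ($n{\left(v,c \right)} = 1 \left(c + 3 \left(v + v\right)\right) = 1 \left(c + 3 \cdot 2 v\right) = 1 \left(c + 6 v\right) = c + 6 v$)
$-276760 - n{\left(S{\left(11 \right)},459 \right)} = -276760 - \left(459 + 6 \left(-12 + 11^{2} - 121\right)\right) = -276760 - \left(459 + 6 \left(-12 + 121 - 121\right)\right) = -276760 - \left(459 + 6 \left(-12\right)\right) = -276760 - \left(459 - 72\right) = -276760 - 387 = -277147$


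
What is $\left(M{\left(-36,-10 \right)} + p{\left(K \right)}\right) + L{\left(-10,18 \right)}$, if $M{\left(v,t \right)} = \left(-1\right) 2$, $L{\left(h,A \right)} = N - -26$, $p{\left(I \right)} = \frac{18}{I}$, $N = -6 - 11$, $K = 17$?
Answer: $\frac{137}{17} \approx 8.0588$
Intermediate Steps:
$N = -17$
$L{\left(h,A \right)} = 9$ ($L{\left(h,A \right)} = -17 - -26 = -17 + 26 = 9$)
$M{\left(v,t \right)} = -2$
$\left(M{\left(-36,-10 \right)} + p{\left(K \right)}\right) + L{\left(-10,18 \right)} = \left(-2 + \frac{18}{17}\right) + 9 = - \frac{16}{17} + 9 = \frac{137}{17}$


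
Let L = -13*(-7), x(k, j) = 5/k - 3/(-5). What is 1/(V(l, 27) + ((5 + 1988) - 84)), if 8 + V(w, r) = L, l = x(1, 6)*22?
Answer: 1/1992 ≈ 0.00050201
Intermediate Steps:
x(k, j) = 3/5 + 5/k (x(k, j) = 5/k - 3*(-1/5) = 5/k + 3/5 = 3/5 + 5/k)
L = 91
l = 616/5 (l = (3/5 + 5/1)*22 = (3/5 + 5*1)*22 = (3/5 + 5)*22 = (28/5)*22 = 616/5 ≈ 123.20)
V(w, r) = 83 (V(w, r) = -8 + 91 = 83)
1/(V(l, 27) + ((5 + 1988) - 84)) = 1/(83 + ((5 + 1988) - 84)) = 1/(83 + (1993 - 84)) = 1/(83 + 1909) = 1/1992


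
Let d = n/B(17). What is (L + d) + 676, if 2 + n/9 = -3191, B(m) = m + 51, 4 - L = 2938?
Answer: -182281/68 ≈ -2680.6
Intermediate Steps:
L = -2934 (L = 4 - 1*2938 = 4 - 2938 = -2934)
B(m) = 51 + m
n = -28737 (n = -18 + 9*(-3191) = -18 - 28719 = -28737)
d = -28737/68 (d = -28737/(51 + 17) = -28737/68 ≈ -422.60)
(L + d) + 676 = (-2934 - 28737/68) + 676 = -228249/68 + 676 = -182281/68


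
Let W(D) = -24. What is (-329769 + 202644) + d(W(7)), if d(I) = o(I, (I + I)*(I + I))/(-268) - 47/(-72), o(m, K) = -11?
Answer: -613247653/4824 ≈ -1.2712e+5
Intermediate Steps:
d(I) = 3347/4824 (d(I) = -11/(-268) - 47/(-72) = -11*(-1/268) - 47*(-1/72) = 11/268 + 47/72 = 3347/4824)
(-329769 + 202644) + d(W(7)) = (-329769 + 202644) + 3347/4824 = -127125 + 3347/4824 = -613247653/4824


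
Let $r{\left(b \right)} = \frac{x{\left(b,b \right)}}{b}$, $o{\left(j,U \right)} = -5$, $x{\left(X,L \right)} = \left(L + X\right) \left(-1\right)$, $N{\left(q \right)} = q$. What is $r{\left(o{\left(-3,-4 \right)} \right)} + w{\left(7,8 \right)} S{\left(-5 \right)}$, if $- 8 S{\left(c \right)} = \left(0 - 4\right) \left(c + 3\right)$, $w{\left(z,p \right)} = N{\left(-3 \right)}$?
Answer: $1$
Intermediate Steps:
$x{\left(X,L \right)} = - L - X$
$w{\left(z,p \right)} = -3$
$S{\left(c \right)} = \frac{3}{2} + \frac{c}{2}$ ($S{\left(c \right)} = - \frac{\left(0 - 4\right) \left(c + 3\right)}{8} = - \frac{\left(-4\right) \left(3 + c\right)}{8} = - \frac{-12 - 4 c}{8} = \frac{3}{2} + \frac{c}{2}$)
$r{\left(b \right)} = -2$ ($r{\left(b \right)} = \frac{- b - b}{b} = \frac{\left(-2\right) b}{b} = -2$)
$r{\left(o{\left(-3,-4 \right)} \right)} + w{\left(7,8 \right)} S{\left(-5 \right)} = -2 - 3 \left(\frac{3}{2} + \frac{1}{2} \left(-5\right)\right) = -2 - 3 \left(\frac{3}{2} - \frac{5}{2}\right) = -2 - -3 = -2 + 3 = 1$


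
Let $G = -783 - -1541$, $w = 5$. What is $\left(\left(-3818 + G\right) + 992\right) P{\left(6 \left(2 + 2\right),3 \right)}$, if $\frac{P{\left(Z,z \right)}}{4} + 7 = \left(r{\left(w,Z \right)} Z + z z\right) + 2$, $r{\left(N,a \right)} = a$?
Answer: $-4797760$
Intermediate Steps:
$G = 758$ ($G = -783 + 1541 = 758$)
$P{\left(Z,z \right)} = -20 + 4 Z^{2} + 4 z^{2}$ ($P{\left(Z,z \right)} = -28 + 4 \left(\left(Z Z + z z\right) + 2\right) = -28 + 4 \left(\left(Z^{2} + z^{2}\right) + 2\right) = -28 + 4 \left(2 + Z^{2} + z^{2}\right) = -28 + \left(8 + 4 Z^{2} + 4 z^{2}\right) = -20 + 4 Z^{2} + 4 z^{2}$)
$\left(\left(-3818 + G\right) + 992\right) P{\left(6 \left(2 + 2\right),3 \right)} = \left(\left(-3818 + 758\right) + 992\right) \left(-20 + 4 \left(6 \left(2 + 2\right)\right)^{2} + 4 \cdot 3^{2}\right) = \left(-3060 + 992\right) \left(-20 + 4 \left(6 \cdot 4\right)^{2} + 4 \cdot 9\right) = - 2068 \left(-20 + 4 \cdot 24^{2} + 36\right) = - 2068 \left(-20 + 4 \cdot 576 + 36\right) = - 2068 \left(-20 + 2304 + 36\right) = \left(-2068\right) 2320 = -4797760$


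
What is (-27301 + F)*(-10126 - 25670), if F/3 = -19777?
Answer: 3101079072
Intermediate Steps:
F = -59331 (F = 3*(-19777) = -59331)
(-27301 + F)*(-10126 - 25670) = (-27301 - 59331)*(-10126 - 25670) = -86632*(-35796) = 3101079072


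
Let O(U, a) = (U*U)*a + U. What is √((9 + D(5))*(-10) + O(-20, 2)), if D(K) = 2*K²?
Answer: √190 ≈ 13.784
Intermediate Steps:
O(U, a) = U + a*U² (O(U, a) = U²*a + U = a*U² + U = U + a*U²)
√((9 + D(5))*(-10) + O(-20, 2)) = √((9 + 2*5²)*(-10) - 20*(1 - 20*2)) = √((9 + 2*25)*(-10) - 20*(1 - 40)) = √((9 + 50)*(-10) - 20*(-39)) = √(59*(-10) + 780) = √(-590 + 780) = √190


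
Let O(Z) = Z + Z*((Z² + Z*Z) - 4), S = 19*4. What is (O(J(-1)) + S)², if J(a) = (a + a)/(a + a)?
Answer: 5625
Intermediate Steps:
J(a) = 1 (J(a) = (2*a)/((2*a)) = (2*a)*(1/(2*a)) = 1)
S = 76
O(Z) = Z + Z*(-4 + 2*Z²) (O(Z) = Z + Z*((Z² + Z²) - 4) = Z + Z*(2*Z² - 4) = Z + Z*(-4 + 2*Z²))
(O(J(-1)) + S)² = (1*(-3 + 2*1²) + 76)² = (1*(-3 + 2*1) + 76)² = (1*(-3 + 2) + 76)² = (1*(-1) + 76)² = (-1 + 76)² = 75² = 5625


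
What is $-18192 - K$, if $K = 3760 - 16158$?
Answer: $-5794$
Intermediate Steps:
$K = -12398$ ($K = 3760 - 16158 = -12398$)
$-18192 - K = -18192 - -12398 = -18192 + 12398 = -5794$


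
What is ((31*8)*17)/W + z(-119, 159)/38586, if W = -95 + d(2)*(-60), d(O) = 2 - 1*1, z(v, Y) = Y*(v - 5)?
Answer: -891046/32155 ≈ -27.711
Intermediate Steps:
z(v, Y) = Y*(-5 + v)
d(O) = 1 (d(O) = 2 - 1 = 1)
W = -155 (W = -95 + 1*(-60) = -95 - 60 = -155)
((31*8)*17)/W + z(-119, 159)/38586 = ((31*8)*17)/(-155) + (159*(-5 - 119))/38586 = (248*17)*(-1/155) + (159*(-124))*(1/38586) = 4216*(-1/155) - 19716*1/38586 = -136/5 - 3286/6431 = -891046/32155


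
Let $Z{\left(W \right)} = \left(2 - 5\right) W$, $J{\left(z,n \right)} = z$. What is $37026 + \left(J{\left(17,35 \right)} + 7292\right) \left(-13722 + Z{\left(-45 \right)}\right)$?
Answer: $-99270357$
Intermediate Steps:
$Z{\left(W \right)} = - 3 W$
$37026 + \left(J{\left(17,35 \right)} + 7292\right) \left(-13722 + Z{\left(-45 \right)}\right) = 37026 + \left(17 + 7292\right) \left(-13722 - -135\right) = 37026 + 7309 \left(-13722 + 135\right) = 37026 + 7309 \left(-13587\right) = 37026 - 99307383 = -99270357$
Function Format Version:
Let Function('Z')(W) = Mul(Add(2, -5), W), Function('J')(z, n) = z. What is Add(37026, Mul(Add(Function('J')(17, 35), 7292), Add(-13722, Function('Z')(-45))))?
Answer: -99270357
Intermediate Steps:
Function('Z')(W) = Mul(-3, W)
Add(37026, Mul(Add(Function('J')(17, 35), 7292), Add(-13722, Function('Z')(-45)))) = Add(37026, Mul(Add(17, 7292), Add(-13722, Mul(-3, -45)))) = Add(37026, Mul(7309, Add(-13722, 135))) = Add(37026, Mul(7309, -13587)) = Add(37026, -99307383) = -99270357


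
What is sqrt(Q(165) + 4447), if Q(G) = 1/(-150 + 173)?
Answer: sqrt(2352486)/23 ≈ 66.686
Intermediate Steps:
Q(G) = 1/23
sqrt(Q(165) + 4447) = sqrt(1/23 + 4447) = sqrt(102282/23) = sqrt(2352486)/23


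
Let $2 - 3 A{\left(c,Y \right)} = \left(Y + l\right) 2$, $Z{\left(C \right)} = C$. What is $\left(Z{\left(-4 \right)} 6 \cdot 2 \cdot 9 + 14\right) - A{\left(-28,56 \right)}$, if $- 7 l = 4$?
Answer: $- \frac{2672}{7} \approx -381.71$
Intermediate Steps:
$l = - \frac{4}{7}$ ($l = \left(- \frac{1}{7}\right) 4 = - \frac{4}{7} \approx -0.57143$)
$A{\left(c,Y \right)} = \frac{22}{21} - \frac{2 Y}{3}$ ($A{\left(c,Y \right)} = \frac{2}{3} - \frac{\left(Y - \frac{4}{7}\right) 2}{3} = \frac{2}{3} - \frac{\left(- \frac{4}{7} + Y\right) 2}{3} = \frac{2}{3} - \frac{- \frac{8}{7} + 2 Y}{3} = \frac{2}{3} - \left(- \frac{8}{21} + \frac{2 Y}{3}\right) = \frac{22}{21} - \frac{2 Y}{3}$)
$\left(Z{\left(-4 \right)} 6 \cdot 2 \cdot 9 + 14\right) - A{\left(-28,56 \right)} = \left(\left(-4\right) 6 \cdot 2 \cdot 9 + 14\right) - \left(\frac{22}{21} - \frac{112}{3}\right) = \left(\left(-24\right) 2 \cdot 9 + 14\right) - \left(\frac{22}{21} - \frac{112}{3}\right) = \left(\left(-48\right) 9 + 14\right) - - \frac{254}{7} = \left(-432 + 14\right) + \frac{254}{7} = -418 + \frac{254}{7} = - \frac{2672}{7}$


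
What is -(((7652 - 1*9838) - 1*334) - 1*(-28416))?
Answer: -25896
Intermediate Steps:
-(((7652 - 1*9838) - 1*334) - 1*(-28416)) = -(((7652 - 9838) - 334) + 28416) = -((-2186 - 334) + 28416) = -(-2520 + 28416) = -1*25896 = -25896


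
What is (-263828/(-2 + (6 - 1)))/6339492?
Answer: -65957/4754619 ≈ -0.013872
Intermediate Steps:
(-263828/(-2 + (6 - 1)))/6339492 = (-263828/(-2 + 5))*(1/6339492) = (-263828/3)*(1/6339492) = ((⅓)*(-263828))*(1/6339492) = -263828/3*1/6339492 = -65957/4754619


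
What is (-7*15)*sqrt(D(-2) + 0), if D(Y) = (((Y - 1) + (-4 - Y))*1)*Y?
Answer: -105*sqrt(10) ≈ -332.04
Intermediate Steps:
D(Y) = -5*Y (D(Y) = (((-1 + Y) + (-4 - Y))*1)*Y = (-5*1)*Y = -5*Y)
(-7*15)*sqrt(D(-2) + 0) = (-7*15)*sqrt(-5*(-2) + 0) = -105*sqrt(10 + 0) = -105*sqrt(10)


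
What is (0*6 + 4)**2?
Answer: 16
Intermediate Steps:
(0*6 + 4)**2 = (0 + 4)**2 = 4**2 = 16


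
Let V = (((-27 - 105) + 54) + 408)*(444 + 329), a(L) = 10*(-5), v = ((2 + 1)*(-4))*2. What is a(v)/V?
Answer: -5/25509 ≈ -0.00019601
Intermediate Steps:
v = -24 (v = (3*(-4))*2 = -12*2 = -24)
a(L) = -50
V = 255090 (V = ((-132 + 54) + 408)*773 = (-78 + 408)*773 = 330*773 = 255090)
a(v)/V = -50/255090 = -50*1/255090 = -5/25509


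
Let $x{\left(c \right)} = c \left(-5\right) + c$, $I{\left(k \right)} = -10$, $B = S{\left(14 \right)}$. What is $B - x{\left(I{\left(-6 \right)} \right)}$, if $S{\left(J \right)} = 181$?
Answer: $141$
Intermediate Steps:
$B = 181$
$x{\left(c \right)} = - 4 c$ ($x{\left(c \right)} = - 5 c + c = - 4 c$)
$B - x{\left(I{\left(-6 \right)} \right)} = 181 - \left(-4\right) \left(-10\right) = 181 - 40 = 141$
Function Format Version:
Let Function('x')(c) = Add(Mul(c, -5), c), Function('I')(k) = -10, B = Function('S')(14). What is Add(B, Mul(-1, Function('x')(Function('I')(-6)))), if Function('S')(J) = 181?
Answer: 141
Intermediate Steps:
B = 181
Function('x')(c) = Mul(-4, c) (Function('x')(c) = Add(Mul(-5, c), c) = Mul(-4, c))
Add(B, Mul(-1, Function('x')(Function('I')(-6)))) = Add(181, Mul(-1, Mul(-4, -10))) = Add(181, Mul(-1, 40)) = Add(181, -40) = 141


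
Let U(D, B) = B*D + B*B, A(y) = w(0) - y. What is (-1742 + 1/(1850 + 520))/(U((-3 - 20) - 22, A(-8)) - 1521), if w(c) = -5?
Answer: 4128539/3903390 ≈ 1.0577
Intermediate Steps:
A(y) = -5 - y
U(D, B) = B² + B*D (U(D, B) = B*D + B² = B² + B*D)
(-1742 + 1/(1850 + 520))/(U((-3 - 20) - 22, A(-8)) - 1521) = (-1742 + 1/(1850 + 520))/((-5 - 1*(-8))*((-5 - 1*(-8)) + ((-3 - 20) - 22)) - 1521) = (-1742 + 1/2370)/((-5 + 8)*((-5 + 8) + (-23 - 22)) - 1521) = (-1742 + 1/2370)/(3*(3 - 45) - 1521) = -4128539/(2370*(3*(-42) - 1521)) = -4128539/(2370*(-126 - 1521)) = -4128539/2370/(-1647) = -4128539/2370*(-1/1647) = 4128539/3903390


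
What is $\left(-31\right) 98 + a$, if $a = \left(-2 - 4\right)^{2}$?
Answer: $-3002$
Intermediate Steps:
$a = 36$ ($a = \left(-6\right)^{2} = 36$)
$\left(-31\right) 98 + a = \left(-31\right) 98 + 36 = -3038 + 36 = -3002$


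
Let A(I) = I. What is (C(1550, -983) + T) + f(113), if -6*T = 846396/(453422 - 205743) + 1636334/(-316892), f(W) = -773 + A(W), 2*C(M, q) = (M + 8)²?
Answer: 285621238167157865/235462481004 ≈ 1.2130e+6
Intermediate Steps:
C(M, q) = (8 + M)²/2 (C(M, q) = (M + 8)²/2 = (8 + M)²/2)
f(W) = -773 + W
T = 68534723777/235462481004 (T = -(846396/(453422 - 205743) + 1636334/(-316892))/6 = -(846396/247679 + 1636334*(-1/316892))/6 = -(846396*(1/247679) - 818167/158446)/6 = -(846396/247679 - 818167/158446)/6 = -⅙*(-68534723777/39243746834) = 68534723777/235462481004 ≈ 0.29106)
(C(1550, -983) + T) + f(113) = ((8 + 1550)²/2 + 68534723777/235462481004) + (-773 + 113) = ((½)*1558² + 68534723777/235462481004) - 660 = ((½)*2427364 + 68534723777/235462481004) - 660 = (1213682 + 68534723777/235462481004) - 660 = 285776643404620505/235462481004 - 660 = 285621238167157865/235462481004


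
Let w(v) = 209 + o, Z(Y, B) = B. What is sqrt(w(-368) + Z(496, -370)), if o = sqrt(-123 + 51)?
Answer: sqrt(-161 + 6*I*sqrt(2)) ≈ 0.33425 + 12.693*I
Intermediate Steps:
o = 6*I*sqrt(2) (o = sqrt(-72) = 6*I*sqrt(2) ≈ 8.4853*I)
w(v) = 209 + 6*I*sqrt(2)
sqrt(w(-368) + Z(496, -370)) = sqrt((209 + 6*I*sqrt(2)) - 370) = sqrt(-161 + 6*I*sqrt(2))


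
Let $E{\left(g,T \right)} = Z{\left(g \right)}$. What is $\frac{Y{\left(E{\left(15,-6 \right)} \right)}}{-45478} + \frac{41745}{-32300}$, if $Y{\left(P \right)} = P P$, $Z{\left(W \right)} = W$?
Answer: $- \frac{190574661}{146893940} \approx -1.2974$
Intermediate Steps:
$E{\left(g,T \right)} = g$
$Y{\left(P \right)} = P^{2}$
$\frac{Y{\left(E{\left(15,-6 \right)} \right)}}{-45478} + \frac{41745}{-32300} = \frac{15^{2}}{-45478} + \frac{41745}{-32300} = 225 \left(- \frac{1}{45478}\right) + 41745 \left(- \frac{1}{32300}\right) = - \frac{225}{45478} - \frac{8349}{6460} = - \frac{190574661}{146893940}$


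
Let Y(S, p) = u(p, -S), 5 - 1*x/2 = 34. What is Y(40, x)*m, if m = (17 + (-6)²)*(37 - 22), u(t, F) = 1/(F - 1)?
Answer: -795/41 ≈ -19.390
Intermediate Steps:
u(t, F) = 1/(-1 + F)
x = -58 (x = 10 - 2*34 = 10 - 68 = -58)
Y(S, p) = 1/(-1 - S)
m = 795 (m = (17 + 36)*15 = 53*15 = 795)
Y(40, x)*m = -1/(1 + 40)*795 = -1/41*795 = -795/41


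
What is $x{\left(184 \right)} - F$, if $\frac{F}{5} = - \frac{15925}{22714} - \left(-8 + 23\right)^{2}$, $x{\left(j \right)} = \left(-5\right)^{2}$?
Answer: $\frac{26200725}{22714} \approx 1153.5$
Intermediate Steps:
$x{\left(j \right)} = 25$
$F = - \frac{25632875}{22714}$ ($F = 5 \left(- \frac{15925}{22714} - \left(-8 + 23\right)^{2}\right) = 5 \left(\left(-15925\right) \frac{1}{22714} - 15^{2}\right) = 5 \left(- \frac{15925}{22714} - 225\right) = 5 \left(- \frac{5126575}{22714}\right) = - \frac{25632875}{22714} \approx -1128.5$)
$x{\left(184 \right)} - F = 25 - - \frac{25632875}{22714} = 25 + \frac{25632875}{22714} = \frac{26200725}{22714}$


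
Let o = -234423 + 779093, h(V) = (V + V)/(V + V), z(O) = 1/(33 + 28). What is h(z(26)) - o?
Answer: -544669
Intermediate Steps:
z(O) = 1/61
h(V) = 1 (h(V) = (2*V)/((2*V)) = (2*V)*(1/(2*V)) = 1)
o = 544670
h(z(26)) - o = 1 - 1*544670 = 1 - 544670 = -544669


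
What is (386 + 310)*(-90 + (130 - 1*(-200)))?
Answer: 167040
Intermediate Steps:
(386 + 310)*(-90 + (130 - 1*(-200))) = 696*(-90 + (130 + 200)) = 696*(-90 + 330) = 696*240 = 167040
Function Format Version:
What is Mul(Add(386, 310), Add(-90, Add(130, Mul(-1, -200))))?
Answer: 167040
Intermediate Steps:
Mul(Add(386, 310), Add(-90, Add(130, Mul(-1, -200)))) = Mul(696, Add(-90, Add(130, 200))) = Mul(696, Add(-90, 330)) = Mul(696, 240) = 167040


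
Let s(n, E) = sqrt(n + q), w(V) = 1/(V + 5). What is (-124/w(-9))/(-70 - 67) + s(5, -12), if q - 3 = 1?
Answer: -85/137 ≈ -0.62044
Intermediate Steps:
q = 4 (q = 3 + 1 = 4)
w(V) = 1/(5 + V)
s(n, E) = sqrt(4 + n) (s(n, E) = sqrt(n + 4) = sqrt(4 + n))
(-124/w(-9))/(-70 - 67) + s(5, -12) = (-124/(1/(5 - 9)))/(-70 - 67) + sqrt(4 + 5) = -124/(1/(-4))/(-137) + sqrt(9) = -124/(-1/4)*(-1/137) + 3 = -124*(-4)*(-1/137) + 3 = 496*(-1/137) + 3 = -496/137 + 3 = -85/137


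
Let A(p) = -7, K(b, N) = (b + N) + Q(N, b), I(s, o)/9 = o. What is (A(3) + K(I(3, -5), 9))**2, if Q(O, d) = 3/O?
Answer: 16384/9 ≈ 1820.4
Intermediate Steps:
I(s, o) = 9*o
K(b, N) = N + b + 3/N (K(b, N) = (b + N) + 3/N = (N + b) + 3/N = N + b + 3/N)
(A(3) + K(I(3, -5), 9))**2 = (-7 + (9 + 9*(-5) + 3/9))**2 = (-7 + (9 - 45 + 3*(1/9)))**2 = (-7 + (9 - 45 + 1/3))**2 = (-7 - 107/3)**2 = (-128/3)**2 = 16384/9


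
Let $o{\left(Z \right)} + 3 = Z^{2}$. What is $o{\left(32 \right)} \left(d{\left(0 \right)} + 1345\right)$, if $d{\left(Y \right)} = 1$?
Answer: $1374266$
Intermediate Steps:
$o{\left(Z \right)} = -3 + Z^{2}$
$o{\left(32 \right)} \left(d{\left(0 \right)} + 1345\right) = \left(-3 + 32^{2}\right) \left(1 + 1345\right) = \left(-3 + 1024\right) 1346 = 1021 \cdot 1346 = 1374266$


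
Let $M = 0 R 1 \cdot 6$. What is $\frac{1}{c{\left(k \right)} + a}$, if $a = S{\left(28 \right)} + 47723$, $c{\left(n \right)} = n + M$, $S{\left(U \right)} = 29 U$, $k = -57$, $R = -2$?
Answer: $\frac{1}{48478} \approx 2.0628 \cdot 10^{-5}$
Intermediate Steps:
$M = 0$ ($M = 0 \left(-2\right) 1 \cdot 6 = 0 \left(\left(-2\right) 6\right) = 0 \left(-12\right) = 0$)
$c{\left(n \right)} = n$ ($c{\left(n \right)} = n + 0 = n$)
$a = 48535$ ($a = 29 \cdot 28 + 47723 = 812 + 47723 = 48535$)
$\frac{1}{c{\left(k \right)} + a} = \frac{1}{-57 + 48535} = \frac{1}{48478}$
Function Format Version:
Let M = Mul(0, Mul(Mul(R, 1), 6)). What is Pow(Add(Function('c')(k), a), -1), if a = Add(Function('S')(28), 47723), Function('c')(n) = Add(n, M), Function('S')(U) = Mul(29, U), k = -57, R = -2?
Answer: Rational(1, 48478) ≈ 2.0628e-5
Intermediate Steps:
M = 0 (M = Mul(0, Mul(Mul(-2, 1), 6)) = Mul(0, Mul(-2, 6)) = Mul(0, -12) = 0)
Function('c')(n) = n (Function('c')(n) = Add(n, 0) = n)
a = 48535 (a = Add(Mul(29, 28), 47723) = Add(812, 47723) = 48535)
Pow(Add(Function('c')(k), a), -1) = Pow(Add(-57, 48535), -1) = Pow(48478, -1) = Rational(1, 48478)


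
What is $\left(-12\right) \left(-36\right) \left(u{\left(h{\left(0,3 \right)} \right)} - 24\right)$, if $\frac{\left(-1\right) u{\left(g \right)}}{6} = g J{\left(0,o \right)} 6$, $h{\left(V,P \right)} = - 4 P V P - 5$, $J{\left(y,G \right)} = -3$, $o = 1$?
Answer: $-243648$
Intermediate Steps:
$h{\left(V,P \right)} = -5 - 4 V P^{2}$ ($h{\left(V,P \right)} = - 4 P V P - 5 = - 4 V P^{2} - 5 = -5 - 4 V P^{2}$)
$u{\left(g \right)} = 108 g$ ($u{\left(g \right)} = - 6 g \left(-3\right) 6 = - 6 - 3 g 6 = - 6 \left(- 18 g\right) = 108 g$)
$\left(-12\right) \left(-36\right) \left(u{\left(h{\left(0,3 \right)} \right)} - 24\right) = \left(-12\right) \left(-36\right) \left(108 \left(-5 - 0 \cdot 3^{2}\right) - 24\right) = 432 \left(108 \left(-5 - 0 \cdot 9\right) - 24\right) = 432 \left(108 \left(-5 + 0\right) - 24\right) = 432 \left(108 \left(-5\right) - 24\right) = 432 \left(-540 - 24\right) = 432 \left(-564\right) = -243648$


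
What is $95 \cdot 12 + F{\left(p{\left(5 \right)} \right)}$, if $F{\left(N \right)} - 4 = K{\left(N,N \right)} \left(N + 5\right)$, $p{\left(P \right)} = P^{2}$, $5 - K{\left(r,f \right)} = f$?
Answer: $544$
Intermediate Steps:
$K{\left(r,f \right)} = 5 - f$
$F{\left(N \right)} = 4 + \left(5 + N\right) \left(5 - N\right)$ ($F{\left(N \right)} = 4 + \left(5 - N\right) \left(N + 5\right) = 4 + \left(5 - N\right) \left(5 + N\right) = 4 + \left(5 + N\right) \left(5 - N\right)$)
$95 \cdot 12 + F{\left(p{\left(5 \right)} \right)} = 95 \cdot 12 + \left(29 - \left(5^{2}\right)^{2}\right) = 1140 + \left(29 - 25^{2}\right) = 1140 + \left(29 - 625\right) = 1140 - 596 = 544$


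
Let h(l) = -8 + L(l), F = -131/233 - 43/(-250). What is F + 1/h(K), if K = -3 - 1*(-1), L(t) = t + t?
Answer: -165511/349500 ≈ -0.47357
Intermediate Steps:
F = -22731/58250 (F = -131*1/233 - 43*(-1/250) = -131/233 + 43/250 = -22731/58250 ≈ -0.39023)
L(t) = 2*t
K = -2 (K = -3 + 1 = -2)
h(l) = -8 + 2*l
F + 1/h(K) = -22731/58250 + 1/(-8 + 2*(-2)) = -22731/58250 + 1/(-8 - 4) = -22731/58250 + 1/(-12) = -22731/58250 - 1/12 = -165511/349500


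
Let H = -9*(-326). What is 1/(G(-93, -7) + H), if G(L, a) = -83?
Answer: 1/2851 ≈ 0.00035075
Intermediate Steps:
H = 2934
1/(G(-93, -7) + H) = 1/(-83 + 2934) = 1/2851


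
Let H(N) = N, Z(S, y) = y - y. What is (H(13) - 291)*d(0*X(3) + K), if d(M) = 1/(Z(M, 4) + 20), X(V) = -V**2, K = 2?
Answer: -139/10 ≈ -13.900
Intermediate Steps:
Z(S, y) = 0
d(M) = 1/20 (d(M) = 1/(0 + 20) = 1/20)
(H(13) - 291)*d(0*X(3) + K) = (13 - 291)*(1/20) = -278*1/20 = -139/10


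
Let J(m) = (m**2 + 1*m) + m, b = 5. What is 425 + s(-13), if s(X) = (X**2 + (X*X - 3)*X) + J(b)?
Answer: -1529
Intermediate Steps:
J(m) = m**2 + 2*m (J(m) = (m**2 + m) + m = (m + m**2) + m = m**2 + 2*m)
s(X) = 35 + X**2 + X*(-3 + X**2) (s(X) = (X**2 + (X*X - 3)*X) + 5*(2 + 5) = (X**2 + (X**2 - 3)*X) + 5*7 = (X**2 + (-3 + X**2)*X) + 35 = (X**2 + X*(-3 + X**2)) + 35 = 35 + X**2 + X*(-3 + X**2))
425 + s(-13) = 425 + (35 + (-13)**2 + (-13)**3 - 3*(-13)) = 425 + (35 + 169 - 2197 + 39) = 425 - 1954 = -1529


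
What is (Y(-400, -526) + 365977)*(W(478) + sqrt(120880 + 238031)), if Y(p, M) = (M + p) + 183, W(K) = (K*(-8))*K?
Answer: -667601002048 + 3287106*sqrt(4431) ≈ -6.6738e+11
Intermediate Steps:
W(K) = -8*K**2 (W(K) = (-8*K)*K = -8*K**2)
Y(p, M) = 183 + M + p
(Y(-400, -526) + 365977)*(W(478) + sqrt(120880 + 238031)) = ((183 - 526 - 400) + 365977)*(-8*478**2 + sqrt(120880 + 238031)) = (-743 + 365977)*(-8*228484 + sqrt(358911)) = 365234*(-1827872 + 9*sqrt(4431)) = -667601002048 + 3287106*sqrt(4431)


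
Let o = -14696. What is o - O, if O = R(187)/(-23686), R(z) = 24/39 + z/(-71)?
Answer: -321286569751/21862178 ≈ -14696.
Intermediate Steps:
R(z) = 8/13 - z/71 (R(z) = 24*(1/39) + z*(-1/71) = 8/13 - z/71)
O = 1863/21862178 (O = (8/13 - 1/71*187)/(-23686) = (8/13 - 187/71)*(-1/23686) = -1863/923*(-1/23686) = 1863/21862178 ≈ 8.5216e-5)
o - O = -14696 - 1*1863/21862178 = -14696 - 1863/21862178 = -321286569751/21862178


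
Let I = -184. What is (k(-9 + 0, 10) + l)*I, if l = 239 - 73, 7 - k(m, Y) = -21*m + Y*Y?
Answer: 21344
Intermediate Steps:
k(m, Y) = 7 - Y**2 + 21*m (k(m, Y) = 7 - (-21*m + Y*Y) = 7 - (-21*m + Y**2) = 7 - (Y**2 - 21*m) = 7 + (-Y**2 + 21*m) = 7 - Y**2 + 21*m)
l = 166
(k(-9 + 0, 10) + l)*I = ((7 - 1*10**2 + 21*(-9 + 0)) + 166)*(-184) = ((7 - 1*100 + 21*(-9)) + 166)*(-184) = ((7 - 100 - 189) + 166)*(-184) = (-282 + 166)*(-184) = -116*(-184) = 21344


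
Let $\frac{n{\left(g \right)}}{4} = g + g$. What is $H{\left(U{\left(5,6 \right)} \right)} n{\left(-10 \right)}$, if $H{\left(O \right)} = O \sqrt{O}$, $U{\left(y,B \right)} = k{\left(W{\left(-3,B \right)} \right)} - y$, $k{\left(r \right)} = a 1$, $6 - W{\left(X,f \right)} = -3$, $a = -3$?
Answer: $1280 i \sqrt{2} \approx 1810.2 i$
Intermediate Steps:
$W{\left(X,f \right)} = 9$ ($W{\left(X,f \right)} = 6 - -3 = 6 + 3 = 9$)
$k{\left(r \right)} = -3$ ($k{\left(r \right)} = \left(-3\right) 1 = -3$)
$U{\left(y,B \right)} = -3 - y$
$H{\left(O \right)} = O^{\frac{3}{2}}$
$n{\left(g \right)} = 8 g$ ($n{\left(g \right)} = 4 \left(g + g\right) = 4 \cdot 2 g = 8 g$)
$H{\left(U{\left(5,6 \right)} \right)} n{\left(-10 \right)} = \left(-3 - 5\right)^{\frac{3}{2}} \cdot 8 \left(-10\right) = \left(-3 - 5\right)^{\frac{3}{2}} \left(-80\right) = \left(-8\right)^{\frac{3}{2}} \left(-80\right) = - 16 i \sqrt{2} \left(-80\right) = 1280 i \sqrt{2}$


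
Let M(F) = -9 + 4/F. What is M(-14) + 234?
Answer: 1573/7 ≈ 224.71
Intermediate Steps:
M(-14) + 234 = (-9 + 4/(-14)) + 234 = (-9 + 4*(-1/14)) + 234 = (-9 - 2/7) + 234 = -65/7 + 234 = 1573/7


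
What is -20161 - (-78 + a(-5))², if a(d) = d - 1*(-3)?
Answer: -26561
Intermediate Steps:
a(d) = 3 + d (a(d) = d + 3 = 3 + d)
-20161 - (-78 + a(-5))² = -20161 - (-78 + (3 - 5))² = -20161 - (-78 - 2)² = -20161 - 1*(-80)² = -20161 - 1*6400 = -20161 - 6400 = -26561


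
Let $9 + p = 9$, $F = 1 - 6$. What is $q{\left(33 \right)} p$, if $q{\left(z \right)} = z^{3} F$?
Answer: $0$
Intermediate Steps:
$F = -5$ ($F = 1 - 6 = -5$)
$q{\left(z \right)} = - 5 z^{3}$ ($q{\left(z \right)} = z^{3} \left(-5\right) = - 5 z^{3}$)
$p = 0$ ($p = -9 + 9 = 0$)
$q{\left(33 \right)} p = - 5 \cdot 33^{3} \cdot 0 = \left(-5\right) 35937 \cdot 0 = \left(-179685\right) 0 = 0$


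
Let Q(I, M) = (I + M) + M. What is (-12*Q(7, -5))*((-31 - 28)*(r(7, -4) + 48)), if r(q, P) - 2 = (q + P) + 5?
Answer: -123192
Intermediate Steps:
r(q, P) = 7 + P + q (r(q, P) = 2 + ((q + P) + 5) = 2 + ((P + q) + 5) = 2 + (5 + P + q) = 7 + P + q)
Q(I, M) = I + 2*M
(-12*Q(7, -5))*((-31 - 28)*(r(7, -4) + 48)) = (-12*(7 + 2*(-5)))*((-31 - 28)*((7 - 4 + 7) + 48)) = (-12*(7 - 10))*(-59*(10 + 48)) = (-12*(-3))*(-59*58) = 36*(-3422) = -123192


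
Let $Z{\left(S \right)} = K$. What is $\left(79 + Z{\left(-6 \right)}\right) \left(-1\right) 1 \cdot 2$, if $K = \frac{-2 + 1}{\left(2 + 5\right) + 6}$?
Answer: $- \frac{2052}{13} \approx -157.85$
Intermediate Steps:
$K = - \frac{1}{13}$ ($K = - \frac{1}{7 + 6} = - \frac{1}{13} \approx -0.076923$)
$Z{\left(S \right)} = - \frac{1}{13}$
$\left(79 + Z{\left(-6 \right)}\right) \left(-1\right) 1 \cdot 2 = \left(79 - \frac{1}{13}\right) \left(-1\right) 1 \cdot 2 = \frac{1026 \left(\left(-1\right) 2\right)}{13} = \frac{1026}{13} \left(-2\right) = - \frac{2052}{13}$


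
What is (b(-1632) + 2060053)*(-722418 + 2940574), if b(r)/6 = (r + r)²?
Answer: 146358877149724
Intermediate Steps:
b(r) = 24*r² (b(r) = 6*(r + r)² = 6*(2*r)² = 6*(4*r²) = 24*r²)
(b(-1632) + 2060053)*(-722418 + 2940574) = (24*(-1632)² + 2060053)*(-722418 + 2940574) = (24*2663424 + 2060053)*2218156 = (63922176 + 2060053)*2218156 = 65982229*2218156 = 146358877149724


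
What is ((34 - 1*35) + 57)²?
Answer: 3136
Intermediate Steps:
((34 - 1*35) + 57)² = ((34 - 35) + 57)² = (-1 + 57)² = 56² = 3136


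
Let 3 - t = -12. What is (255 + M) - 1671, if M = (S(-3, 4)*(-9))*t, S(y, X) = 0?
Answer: -1416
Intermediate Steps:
t = 15 (t = 3 - 1*(-12) = 3 + 12 = 15)
M = 0 (M = (0*(-9))*15 = 0*15 = 0)
(255 + M) - 1671 = (255 + 0) - 1671 = 255 - 1671 = -1416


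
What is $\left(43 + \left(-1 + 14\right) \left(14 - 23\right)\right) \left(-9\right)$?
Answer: $666$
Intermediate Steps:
$\left(43 + \left(-1 + 14\right) \left(14 - 23\right)\right) \left(-9\right) = \left(43 + 13 \left(-9\right)\right) \left(-9\right) = \left(43 - 117\right) \left(-9\right) = \left(-74\right) \left(-9\right) = 666$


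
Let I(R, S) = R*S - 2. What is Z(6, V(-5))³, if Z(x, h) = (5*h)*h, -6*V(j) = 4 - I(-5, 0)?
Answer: 125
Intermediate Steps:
I(R, S) = -2 + R*S
V(j) = -1 (V(j) = -(4 - (-2 - 5*0))/6 = -(4 - (-2 + 0))/6 = -(4 - 1*(-2))/6 = -(4 + 2)/6 = -⅙*6 = -1)
Z(x, h) = 5*h²
Z(6, V(-5))³ = (5*(-1)²)³ = (5*1)³ = 5³ = 125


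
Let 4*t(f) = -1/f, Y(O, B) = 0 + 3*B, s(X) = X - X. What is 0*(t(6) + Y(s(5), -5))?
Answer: 0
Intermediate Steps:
s(X) = 0
Y(O, B) = 3*B
t(f) = -1/(4*f) (t(f) = (-1/f)/4 = -1/(4*f))
0*(t(6) + Y(s(5), -5)) = 0*(-¼/6 + 3*(-5)) = 0*(-¼*⅙ - 15) = 0*(-1/24 - 15) = 0*(-361/24) = 0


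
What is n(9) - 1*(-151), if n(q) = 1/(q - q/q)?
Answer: 1209/8 ≈ 151.13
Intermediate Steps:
n(q) = 1/(-1 + q) (n(q) = 1/(q - 1*1) = 1/(q - 1) = 1/(-1 + q))
n(9) - 1*(-151) = 1/(-1 + 9) - 1*(-151) = 1/8 + 151 = ⅛ + 151 = 1209/8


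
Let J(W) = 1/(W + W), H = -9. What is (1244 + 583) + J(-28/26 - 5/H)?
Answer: 222777/122 ≈ 1826.0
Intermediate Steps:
J(W) = 1/(2*W)
(1244 + 583) + J(-28/26 - 5/H) = (1244 + 583) + 1/(2*(-28/26 - 5/(-9))) = 1827 + 1/(2*(-28*1/26 - 5*(-⅑))) = 1827 + 1/(2*(-14/13 + 5/9)) = 1827 + 1/(2*(-61/117)) = 1827 + (½)*(-117/61) = 1827 - 117/122 = 222777/122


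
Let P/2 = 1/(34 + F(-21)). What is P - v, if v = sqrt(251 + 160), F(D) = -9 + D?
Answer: 1/2 - sqrt(411) ≈ -19.773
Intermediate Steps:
P = 1/2 (P = 2/(34 + (-9 - 21)) = 2/(34 - 30) = 2/4 = 2*(1/4) = 1/2 ≈ 0.50000)
v = sqrt(411) ≈ 20.273
P - v = 1/2 - sqrt(411)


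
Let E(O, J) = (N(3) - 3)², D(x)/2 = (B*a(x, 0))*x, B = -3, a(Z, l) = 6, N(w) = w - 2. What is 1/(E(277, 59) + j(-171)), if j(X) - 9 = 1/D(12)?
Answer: 432/5615 ≈ 0.076937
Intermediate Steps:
N(w) = -2 + w
D(x) = -36*x (D(x) = 2*((-3*6)*x) = 2*(-18*x) = -36*x)
E(O, J) = 4 (E(O, J) = ((-2 + 3) - 3)² = (1 - 3)² = (-2)² = 4)
j(X) = 3887/432 (j(X) = 9 + 1/(-36*12) = 9 + 1/(-432) = 9 - 1/432 = 3887/432)
1/(E(277, 59) + j(-171)) = 1/(4 + 3887/432) = 1/(5615/432) = 432/5615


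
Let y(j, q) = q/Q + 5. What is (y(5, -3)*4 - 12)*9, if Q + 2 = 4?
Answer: 18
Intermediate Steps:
Q = 2 (Q = -2 + 4 = 2)
y(j, q) = 5 + q/2 (y(j, q) = q/2 + 5 = 5 + q/2)
(y(5, -3)*4 - 12)*9 = ((5 + (½)*(-3))*4 - 12)*9 = ((5 - 3/2)*4 - 12)*9 = ((7/2)*4 - 12)*9 = (14 - 12)*9 = 2*9 = 18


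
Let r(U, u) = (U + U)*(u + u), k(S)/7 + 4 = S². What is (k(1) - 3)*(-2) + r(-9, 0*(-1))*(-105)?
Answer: 48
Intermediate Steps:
k(S) = -28 + 7*S²
r(U, u) = 4*U*u (r(U, u) = (2*U)*(2*u) = 4*U*u)
(k(1) - 3)*(-2) + r(-9, 0*(-1))*(-105) = ((-28 + 7*1²) - 3)*(-2) + (4*(-9)*(0*(-1)))*(-105) = ((-28 + 7*1) - 3)*(-2) + (4*(-9)*0)*(-105) = ((-28 + 7) - 3)*(-2) + 0*(-105) = (-21 - 3)*(-2) + 0 = -24*(-2) + 0 = 48 + 0 = 48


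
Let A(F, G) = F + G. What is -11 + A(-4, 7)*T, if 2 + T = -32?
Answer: -113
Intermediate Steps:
T = -34 (T = -2 - 32 = -34)
-11 + A(-4, 7)*T = -11 + (-4 + 7)*(-34) = -11 + 3*(-34) = -11 - 102 = -113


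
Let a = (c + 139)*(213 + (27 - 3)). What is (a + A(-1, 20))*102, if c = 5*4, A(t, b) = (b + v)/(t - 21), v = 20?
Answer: 42278286/11 ≈ 3.8435e+6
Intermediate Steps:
A(t, b) = (20 + b)/(-21 + t) (A(t, b) = (b + 20)/(t - 21) = (20 + b)/(-21 + t))
c = 20
a = 37683 (a = (20 + 139)*(213 + (27 - 3)) = 159*(213 + 24) = 159*237 = 37683)
(a + A(-1, 20))*102 = (37683 + (20 + 20)/(-21 - 1))*102 = (37683 + 40/(-22))*102 = (37683 - 1/22*40)*102 = (37683 - 20/11)*102 = (414493/11)*102 = 42278286/11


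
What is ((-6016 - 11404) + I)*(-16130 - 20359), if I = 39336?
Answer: -799692924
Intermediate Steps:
((-6016 - 11404) + I)*(-16130 - 20359) = ((-6016 - 11404) + 39336)*(-16130 - 20359) = (-17420 + 39336)*(-36489) = 21916*(-36489) = -799692924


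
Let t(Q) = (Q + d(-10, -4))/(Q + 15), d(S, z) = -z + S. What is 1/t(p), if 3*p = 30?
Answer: 25/4 ≈ 6.2500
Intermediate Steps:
p = 10 (p = (⅓)*30 = 10)
d(S, z) = S - z
t(Q) = (-6 + Q)/(15 + Q) (t(Q) = (Q + (-10 - 1*(-4)))/(Q + 15) = (Q + (-10 + 4))/(15 + Q) = (Q - 6)/(15 + Q) = (-6 + Q)/(15 + Q))
1/t(p) = 1/((-6 + 10)/(15 + 10)) = 1/(4/25) = 25/4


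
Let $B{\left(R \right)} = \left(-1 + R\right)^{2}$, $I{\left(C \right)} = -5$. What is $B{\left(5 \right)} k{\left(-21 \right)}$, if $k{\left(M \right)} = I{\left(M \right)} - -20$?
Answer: $240$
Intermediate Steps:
$k{\left(M \right)} = 15$ ($k{\left(M \right)} = -5 - -20 = -5 + 20 = 15$)
$B{\left(5 \right)} k{\left(-21 \right)} = \left(-1 + 5\right)^{2} \cdot 15 = 4^{2} \cdot 15 = 16 \cdot 15 = 240$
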